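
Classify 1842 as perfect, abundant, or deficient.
abundant

Proper divisors of 1842: sum = 1 + 2 + 3 + 6 + 307 + 614 + 921 = 1854
Since 1854 > 1842, 1842 is abundant.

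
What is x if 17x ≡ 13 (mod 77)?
x ≡ 37 (mod 77)

gcd(17, 77) = 1, which divides 13, so solutions exist.
Find 17^(-1) mod 77 by the extended Euclidean algorithm:
77 = 4 × 17 + 9  ⟹  9 = (1)·77 + (-4)·17
17 = 1 × 9 + 8  ⟹  8 = (-1)·77 + (5)·17
9 = 1 × 8 + 1  ⟹  1 = (2)·77 + (-9)·17
So (-9)·17 ≡ 1 (mod 77), i.e. 17^(-1) ≡ -9 ≡ 68 (mod 77).
x ≡ 68 × 13 = 884 ≡ 37 (mod 77).
Check: 17 × 37 = 629 ≡ 13 (mod 77).
Unique solution: x ≡ 37 (mod 77)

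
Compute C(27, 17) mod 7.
4

Using Lucas' theorem:
Write n=27 and k=17 in base 7:
n in base 7: [3, 6]
k in base 7: [2, 3]
C(27,17) mod 7 = ∏ C(n_i, k_i) mod 7
Digit binomials (mod 7): C(3,2) = 3; C(6,3) = 20 ≡ 6
Product: 3 × 6 = 18 ≡ 4 (mod 7)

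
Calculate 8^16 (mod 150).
106

Repeated squaring. Binary of 16 = 10000.
8^1 ≡ 8 (mod 150); 8^2 ≡ 64 (mod 150); 8^4 ≡ 46 (mod 150); 8^8 ≡ 16 (mod 150); 8^16 ≡ 106 (mod 150)
8^16 = 8^16 ≡ 106 (mod 150)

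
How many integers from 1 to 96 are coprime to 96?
32

96 = 2^5 × 3
φ(n) = n × ∏(1 - 1/p) for each prime p dividing n
φ(96) = 96 × (1 - 1/2) × (1 - 1/3) = 32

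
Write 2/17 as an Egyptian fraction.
1/9 + 1/153

Greedy algorithm:
2/17: ceiling(17/2) = 9, use 1/9
1/153: ceiling(153/1) = 153, use 1/153
Result: 2/17 = 1/9 + 1/153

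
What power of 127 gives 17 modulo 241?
63

Baby-step giant-step with step n = ⌈√241⌉ = 16.
Baby steps 127^j mod 241 (j:value) for j=0..15: 0:1, 1:127, 2:223, 3:124, 4:83, 5:178, 6:193, 7:170, 8:141, 9:73, 10:113, 11:132, 12:135, 13:34, 14:221, 15:111.
Giant-step multiplier: 127^(-16) ≡ 127^(240-16) = 127^224 ≡ 160 (mod 241).
Giant steps γ_i = 17·160^i mod 241: γ_0=17, γ_1=69, γ_2=195, γ_3=111 (in table at j=15).
x = i·n + j = 3·16 + 15 = 63.
Check: 127^63 ≡ 17 (mod 241).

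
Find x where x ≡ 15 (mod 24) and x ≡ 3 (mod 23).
279

Using Chinese Remainder Theorem:
M = 24 × 23 = 552
M1 = 23, M2 = 24
y1 = 23^(-1) mod 24 = 23
y2 = 24^(-1) mod 23 = 1
x = (15×23×23 + 3×24×1) mod 552 = 279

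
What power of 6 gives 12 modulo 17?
3

Baby-step giant-step with step n = ⌈√17⌉ = 5.
Baby steps 6^j mod 17 (j:value) for j=0..4: 0:1, 1:6, 2:2, 3:12, 4:4.
h = 12 is already in the table at j=3, so x = 3.
Check: 6^3 ≡ 12 (mod 17).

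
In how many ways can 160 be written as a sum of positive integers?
107438159466

p(n) counts ways to write n as a sum of positive integers (order ignored).
Euler's pentagonal recurrence: p(k) = p(k-1) + p(k-2) - p(k-5) - p(k-7) + p(k-12) + p(k-15) - ... (offsets j(3j∓1)/2, signs ++--, p(0)=1, p(<0)=0).
DP table for k = 0..159: p(0)=1, p(1)=1, p(2)=2, p(3)=3, p(4)=5, p(5)=7, p(6)=11, p(7)=15, p(8)=22, p(9)=30, p(10)=42, p(11)=56, p(12)=77, p(13)=101, p(14)=135, p(15)=176, p(16)=231, p(17)=297, p(18)=385, p(19)=490, p(20)=627, p(21)=792, p(22)=1002, p(23)=1255, p(24)=1575, p(25)=1958, p(26)=2436, p(27)=3010, p(28)=3718, p(29)=4565, p(30)=5604, p(31)=6842, p(32)=8349, p(33)=10143, p(34)=12310, p(35)=14883, p(36)=17977, p(37)=21637, p(38)=26015, p(39)=31185, p(40)=37338, p(41)=44583, p(42)=53174, p(43)=63261, p(44)=75175, p(45)=89134, p(46)=105558, p(47)=124754, p(48)=147273, p(49)=173525, p(50)=204226, p(51)=239943, p(52)=281589, p(53)=329931, p(54)=386155, p(55)=451276, p(56)=526823, p(57)=614154, p(58)=715220, p(59)=831820, p(60)=966467, p(61)=1121505, p(62)=1300156, p(63)=1505499, p(64)=1741630, p(65)=2012558, p(66)=2323520, p(67)=2679689, p(68)=3087735, p(69)=3554345, p(70)=4087968, p(71)=4697205, p(72)=5392783, p(73)=6185689, p(74)=7089500, p(75)=8118264, p(76)=9289091, p(77)=10619863, p(78)=12132164, p(79)=13848650, p(80)=15796476, p(81)=18004327, p(82)=20506255, p(83)=23338469, p(84)=26543660, p(85)=30167357, p(86)=34262962, p(87)=38887673, p(88)=44108109, p(89)=49995925, p(90)=56634173, p(91)=64112359, p(92)=72533807, p(93)=82010177, p(94)=92669720, p(95)=104651419, p(96)=118114304, p(97)=133230930, p(98)=150198136, p(99)=169229875, p(100)=190569292, p(101)=214481126, p(102)=241265379, p(103)=271248950, p(104)=304801365, p(105)=342325709, p(106)=384276336, p(107)=431149389, p(108)=483502844, p(109)=541946240, p(110)=607163746, p(111)=679903203, p(112)=761002156, p(113)=851376628, p(114)=952050665, p(115)=1064144451, p(116)=1188908248, p(117)=1327710076, p(118)=1482074143, p(119)=1653668665, p(120)=1844349560, p(121)=2056148051, p(122)=2291320912, p(123)=2552338241, p(124)=2841940500, p(125)=3163127352, p(126)=3519222692, p(127)=3913864295, p(128)=4351078600, p(129)=4835271870, p(130)=5371315400, p(131)=5964539504, p(132)=6620830889, p(133)=7346629512, p(134)=8149040695, p(135)=9035836076, p(136)=10015581680, p(137)=11097645016, p(138)=12292341831, p(139)=13610949895, p(140)=15065878135, p(141)=16670689208, p(142)=18440293320, p(143)=20390982757, p(144)=22540654445, p(145)=24908858009, p(146)=27517052599, p(147)=30388671978, p(148)=33549419497, p(149)=37027355200, p(150)=40853235313, p(151)=45060624582, p(152)=49686288421, p(153)=54770336324, p(154)=60356673280, p(155)=66493182097, p(156)=73232243759, p(157)=80630964769, p(158)=88751778802, p(159)=97662728555.
Final step: p(160) = p(159) + p(158) - p(155) - p(153) + p(148) + p(145) - p(138) - p(134) + p(125) + p(120) - p(109) - p(103) + p(90) + p(83) - p(68) - p(60) + p(43) + p(34) - p(15) - p(5)
= 97662728555 + 88751778802 - 66493182097 - 54770336324 + 33549419497 + 24908858009 - 12292341831 - 8149040695 + 3163127352 + 1844349560 - 541946240 - 271248950 + 56634173 + 23338469 - 3087735 - 966467 + 63261 + 12310 - 176 - 7
= 107438159466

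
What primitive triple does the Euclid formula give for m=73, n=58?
(1965, 8468, 8693)

Euclid's formula: a = m² - n², b = 2mn, c = m² + n²
m = 73, n = 58
a = 73² - 58² = 5329 - 3364 = 1965
b = 2 × 73 × 58 = 8468
c = 73² + 58² = 5329 + 3364 = 8693
Verification: 1965² + 8468² = 3861225 + 71707024 = 75568249 = 8693² ✓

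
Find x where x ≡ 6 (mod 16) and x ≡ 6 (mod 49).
6

Using Chinese Remainder Theorem:
M = 16 × 49 = 784
M1 = 49, M2 = 16
y1 = 49^(-1) mod 16 = 1
y2 = 16^(-1) mod 49 = 46
x = (6×49×1 + 6×16×46) mod 784 = 6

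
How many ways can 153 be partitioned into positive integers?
54770336324

p(n) counts ways to write n as a sum of positive integers (order ignored).
Euler's pentagonal recurrence: p(k) = p(k-1) + p(k-2) - p(k-5) - p(k-7) + p(k-12) + p(k-15) - ... (offsets j(3j∓1)/2, signs ++--, p(0)=1, p(<0)=0).
DP table for k = 0..152: p(0)=1, p(1)=1, p(2)=2, p(3)=3, p(4)=5, p(5)=7, p(6)=11, p(7)=15, p(8)=22, p(9)=30, p(10)=42, p(11)=56, p(12)=77, p(13)=101, p(14)=135, p(15)=176, p(16)=231, p(17)=297, p(18)=385, p(19)=490, p(20)=627, p(21)=792, p(22)=1002, p(23)=1255, p(24)=1575, p(25)=1958, p(26)=2436, p(27)=3010, p(28)=3718, p(29)=4565, p(30)=5604, p(31)=6842, p(32)=8349, p(33)=10143, p(34)=12310, p(35)=14883, p(36)=17977, p(37)=21637, p(38)=26015, p(39)=31185, p(40)=37338, p(41)=44583, p(42)=53174, p(43)=63261, p(44)=75175, p(45)=89134, p(46)=105558, p(47)=124754, p(48)=147273, p(49)=173525, p(50)=204226, p(51)=239943, p(52)=281589, p(53)=329931, p(54)=386155, p(55)=451276, p(56)=526823, p(57)=614154, p(58)=715220, p(59)=831820, p(60)=966467, p(61)=1121505, p(62)=1300156, p(63)=1505499, p(64)=1741630, p(65)=2012558, p(66)=2323520, p(67)=2679689, p(68)=3087735, p(69)=3554345, p(70)=4087968, p(71)=4697205, p(72)=5392783, p(73)=6185689, p(74)=7089500, p(75)=8118264, p(76)=9289091, p(77)=10619863, p(78)=12132164, p(79)=13848650, p(80)=15796476, p(81)=18004327, p(82)=20506255, p(83)=23338469, p(84)=26543660, p(85)=30167357, p(86)=34262962, p(87)=38887673, p(88)=44108109, p(89)=49995925, p(90)=56634173, p(91)=64112359, p(92)=72533807, p(93)=82010177, p(94)=92669720, p(95)=104651419, p(96)=118114304, p(97)=133230930, p(98)=150198136, p(99)=169229875, p(100)=190569292, p(101)=214481126, p(102)=241265379, p(103)=271248950, p(104)=304801365, p(105)=342325709, p(106)=384276336, p(107)=431149389, p(108)=483502844, p(109)=541946240, p(110)=607163746, p(111)=679903203, p(112)=761002156, p(113)=851376628, p(114)=952050665, p(115)=1064144451, p(116)=1188908248, p(117)=1327710076, p(118)=1482074143, p(119)=1653668665, p(120)=1844349560, p(121)=2056148051, p(122)=2291320912, p(123)=2552338241, p(124)=2841940500, p(125)=3163127352, p(126)=3519222692, p(127)=3913864295, p(128)=4351078600, p(129)=4835271870, p(130)=5371315400, p(131)=5964539504, p(132)=6620830889, p(133)=7346629512, p(134)=8149040695, p(135)=9035836076, p(136)=10015581680, p(137)=11097645016, p(138)=12292341831, p(139)=13610949895, p(140)=15065878135, p(141)=16670689208, p(142)=18440293320, p(143)=20390982757, p(144)=22540654445, p(145)=24908858009, p(146)=27517052599, p(147)=30388671978, p(148)=33549419497, p(149)=37027355200, p(150)=40853235313, p(151)=45060624582, p(152)=49686288421.
Final step: p(153) = p(152) + p(151) - p(148) - p(146) + p(141) + p(138) - p(131) - p(127) + p(118) + p(113) - p(102) - p(96) + p(83) + p(76) - p(61) - p(53) + p(36) + p(27) - p(8)
= 49686288421 + 45060624582 - 33549419497 - 27517052599 + 16670689208 + 12292341831 - 5964539504 - 3913864295 + 1482074143 + 851376628 - 241265379 - 118114304 + 23338469 + 9289091 - 1121505 - 329931 + 17977 + 3010 - 22
= 54770336324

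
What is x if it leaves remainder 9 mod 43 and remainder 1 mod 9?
181

Using Chinese Remainder Theorem:
M = 43 × 9 = 387
M1 = 9, M2 = 43
y1 = 9^(-1) mod 43 = 24
y2 = 43^(-1) mod 9 = 4
x = (9×9×24 + 1×43×4) mod 387 = 181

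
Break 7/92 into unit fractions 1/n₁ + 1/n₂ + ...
1/14 + 1/215 + 1/138460

Greedy algorithm:
7/92: ceiling(92/7) = 14, use 1/14
3/644: ceiling(644/3) = 215, use 1/215
1/138460: ceiling(138460/1) = 138460, use 1/138460
Result: 7/92 = 1/14 + 1/215 + 1/138460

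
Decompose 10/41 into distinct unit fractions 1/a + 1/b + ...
1/5 + 1/23 + 1/2358 + 1/11117970

Greedy algorithm:
10/41: ceiling(41/10) = 5, use 1/5
9/205: ceiling(205/9) = 23, use 1/23
2/4715: ceiling(4715/2) = 2358, use 1/2358
1/11117970: ceiling(11117970/1) = 11117970, use 1/11117970
Result: 10/41 = 1/5 + 1/23 + 1/2358 + 1/11117970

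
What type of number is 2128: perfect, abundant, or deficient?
abundant

Proper divisors of 2128: sum = 1 + 2 + 4 + 7 + 8 + 14 + 16 + 19 + ... + 266 + 304 + 532 + 1064 (19 divisors) = 2832
Since 2832 > 2128, 2128 is abundant.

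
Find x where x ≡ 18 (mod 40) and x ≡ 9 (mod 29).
618

Using Chinese Remainder Theorem:
M = 40 × 29 = 1160
M1 = 29, M2 = 40
y1 = 29^(-1) mod 40 = 29
y2 = 40^(-1) mod 29 = 8
x = (18×29×29 + 9×40×8) mod 1160 = 618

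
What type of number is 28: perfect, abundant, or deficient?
perfect

Proper divisors of 28: sum = 1 + 2 + 4 + 7 + 14 = 28
Since 28 = 28, 28 is perfect.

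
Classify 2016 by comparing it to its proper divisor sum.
abundant

Proper divisors of 2016: sum = 1 + 2 + 3 + 4 + 6 + 7 + 8 + 9 + ... + 336 + 504 + 672 + 1008 (35 divisors) = 4536
Since 4536 > 2016, 2016 is abundant.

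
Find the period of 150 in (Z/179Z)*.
178

179 is prime, so ord(150) divides φ(179) = 178.
Divisors of 178: 1, 2, 89, 178.
Repeated squaring: 150^1 ≡ 150, 150^2 ≡ 125, 150^4 ≡ 52, 150^8 ≡ 19, 150^16 ≡ 3, 150^32 ≡ 9, 150^64 ≡ 81, 150^128 ≡ 117 (mod 179).
Test 150^d mod 179 for each divisor d in increasing order:
150^1 ≡ 150
150^2 ≡ 125
150^89 = 150^64·150^16·150^8·150^1 ≡ 178
150^178 = 150^128·150^32·150^16·150^2 ≡ 1  ← first divisor giving 1
The order is 178.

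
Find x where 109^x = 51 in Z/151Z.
23

Baby-step giant-step with step n = ⌈√151⌉ = 13.
Baby steps 109^j mod 151 (j:value) for j=0..12: 0:1, 1:109, 2:103, 3:53, 4:39, 5:23, 6:91, 7:104, 8:11, 9:142, 10:76, 11:130, 12:127.
Giant-step multiplier: 109^(-13) ≡ 109^(150-13) = 109^137 ≡ 114 (mod 151).
Giant steps γ_i = 51·114^i mod 151: γ_0=51, γ_1=76 (in table at j=10).
x = i·n + j = 1·13 + 10 = 23.
Check: 109^23 ≡ 51 (mod 151).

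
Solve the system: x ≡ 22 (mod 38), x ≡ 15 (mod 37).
1162

Using Chinese Remainder Theorem:
M = 38 × 37 = 1406
M1 = 37, M2 = 38
y1 = 37^(-1) mod 38 = 37
y2 = 38^(-1) mod 37 = 1
x = (22×37×37 + 15×38×1) mod 1406 = 1162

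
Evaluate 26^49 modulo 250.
226

Repeated squaring. Binary of 49 = 110001.
26^1 ≡ 26 (mod 250); 26^2 ≡ 176 (mod 250); 26^4 ≡ 226 (mod 250); 26^8 ≡ 76 (mod 250); 26^16 ≡ 26 (mod 250); 26^32 ≡ 176 (mod 250)
26^49 = 26^1 × 26^16 × 26^32 ≡ 226 (mod 250)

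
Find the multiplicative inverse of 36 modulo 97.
62

gcd(36, 97) = 1, so the inverse exists.
Extended Euclidean algorithm on (97, 36):
97 = 2 × 36 + 25  ⟹  25 = (1)·97 + (-2)·36
36 = 1 × 25 + 11  ⟹  11 = (-1)·97 + (3)·36
25 = 2 × 11 + 3  ⟹  3 = (3)·97 + (-8)·36
11 = 3 × 3 + 2  ⟹  2 = (-10)·97 + (27)·36
3 = 1 × 2 + 1  ⟹  1 = (13)·97 + (-35)·36
So (-35)·36 ≡ 1 (mod 97), i.e. 36^(-1) ≡ -35 ≡ 62 (mod 97).
Check: 36 × 62 = 2232 ≡ 1 (mod 97)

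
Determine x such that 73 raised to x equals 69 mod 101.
55

Baby-step giant-step with step n = ⌈√101⌉ = 11.
Baby steps 73^j mod 101 (j:value) for j=0..10: 0:1, 1:73, 2:77, 3:66, 4:71, 5:32, 6:13, 7:40, 8:92, 9:50, 10:14.
Giant-step multiplier: 73^(-11) ≡ 73^(100-11) = 73^89 ≡ 59 (mod 101).
Giant steps γ_i = 69·59^i mod 101: γ_0=69, γ_1=31, γ_2=11, γ_3=43, γ_4=12, γ_5=1 (in table at j=0).
x = i·n + j = 5·11 + 0 = 55.
Check: 73^55 ≡ 69 (mod 101).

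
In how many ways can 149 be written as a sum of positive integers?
37027355200

p(n) counts ways to write n as a sum of positive integers (order ignored).
Euler's pentagonal recurrence: p(k) = p(k-1) + p(k-2) - p(k-5) - p(k-7) + p(k-12) + p(k-15) - ... (offsets j(3j∓1)/2, signs ++--, p(0)=1, p(<0)=0).
DP table for k = 0..148: p(0)=1, p(1)=1, p(2)=2, p(3)=3, p(4)=5, p(5)=7, p(6)=11, p(7)=15, p(8)=22, p(9)=30, p(10)=42, p(11)=56, p(12)=77, p(13)=101, p(14)=135, p(15)=176, p(16)=231, p(17)=297, p(18)=385, p(19)=490, p(20)=627, p(21)=792, p(22)=1002, p(23)=1255, p(24)=1575, p(25)=1958, p(26)=2436, p(27)=3010, p(28)=3718, p(29)=4565, p(30)=5604, p(31)=6842, p(32)=8349, p(33)=10143, p(34)=12310, p(35)=14883, p(36)=17977, p(37)=21637, p(38)=26015, p(39)=31185, p(40)=37338, p(41)=44583, p(42)=53174, p(43)=63261, p(44)=75175, p(45)=89134, p(46)=105558, p(47)=124754, p(48)=147273, p(49)=173525, p(50)=204226, p(51)=239943, p(52)=281589, p(53)=329931, p(54)=386155, p(55)=451276, p(56)=526823, p(57)=614154, p(58)=715220, p(59)=831820, p(60)=966467, p(61)=1121505, p(62)=1300156, p(63)=1505499, p(64)=1741630, p(65)=2012558, p(66)=2323520, p(67)=2679689, p(68)=3087735, p(69)=3554345, p(70)=4087968, p(71)=4697205, p(72)=5392783, p(73)=6185689, p(74)=7089500, p(75)=8118264, p(76)=9289091, p(77)=10619863, p(78)=12132164, p(79)=13848650, p(80)=15796476, p(81)=18004327, p(82)=20506255, p(83)=23338469, p(84)=26543660, p(85)=30167357, p(86)=34262962, p(87)=38887673, p(88)=44108109, p(89)=49995925, p(90)=56634173, p(91)=64112359, p(92)=72533807, p(93)=82010177, p(94)=92669720, p(95)=104651419, p(96)=118114304, p(97)=133230930, p(98)=150198136, p(99)=169229875, p(100)=190569292, p(101)=214481126, p(102)=241265379, p(103)=271248950, p(104)=304801365, p(105)=342325709, p(106)=384276336, p(107)=431149389, p(108)=483502844, p(109)=541946240, p(110)=607163746, p(111)=679903203, p(112)=761002156, p(113)=851376628, p(114)=952050665, p(115)=1064144451, p(116)=1188908248, p(117)=1327710076, p(118)=1482074143, p(119)=1653668665, p(120)=1844349560, p(121)=2056148051, p(122)=2291320912, p(123)=2552338241, p(124)=2841940500, p(125)=3163127352, p(126)=3519222692, p(127)=3913864295, p(128)=4351078600, p(129)=4835271870, p(130)=5371315400, p(131)=5964539504, p(132)=6620830889, p(133)=7346629512, p(134)=8149040695, p(135)=9035836076, p(136)=10015581680, p(137)=11097645016, p(138)=12292341831, p(139)=13610949895, p(140)=15065878135, p(141)=16670689208, p(142)=18440293320, p(143)=20390982757, p(144)=22540654445, p(145)=24908858009, p(146)=27517052599, p(147)=30388671978, p(148)=33549419497.
Final step: p(149) = p(148) + p(147) - p(144) - p(142) + p(137) + p(134) - p(127) - p(123) + p(114) + p(109) - p(98) - p(92) + p(79) + p(72) - p(57) - p(49) + p(32) + p(23) - p(4)
= 33549419497 + 30388671978 - 22540654445 - 18440293320 + 11097645016 + 8149040695 - 3913864295 - 2552338241 + 952050665 + 541946240 - 150198136 - 72533807 + 13848650 + 5392783 - 614154 - 173525 + 8349 + 1255 - 5
= 37027355200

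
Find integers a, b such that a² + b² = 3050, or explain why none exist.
5² + 55² (a=5, b=55)

Factorization: 3050 = 2 × 5^2 × 61
By Fermat: n is sum of two squares iff every prime p ≡ 3 (mod 4) appears to even power.
All primes ≡ 3 (mod 4) appear to even power.
Search a = 0, 1, 2, … for 3050 - a² a perfect square: first hit at a = 5: 3050 - 25 = 3025 = 55².
3050 = 5² + 55² = 25 + 3025 ✓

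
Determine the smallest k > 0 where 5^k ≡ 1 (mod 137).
136

137 is prime, so ord(5) divides φ(137) = 136.
Divisors of 136: 1, 2, 4, 8, 17, 34, 68, 136.
Repeated squaring: 5^1 ≡ 5, 5^2 ≡ 25, 5^4 ≡ 77, 5^8 ≡ 38, 5^16 ≡ 74, 5^32 ≡ 133, 5^64 ≡ 16, 5^128 ≡ 119 (mod 137).
Test 5^d mod 137 for each divisor d in increasing order:
5^1 ≡ 5
5^2 ≡ 25
5^4 ≡ 77
5^8 ≡ 38
5^17 = 5^16·5^1 ≡ 96
5^34 = 5^32·5^2 ≡ 37
5^68 = 5^64·5^4 ≡ 136
5^136 = 5^128·5^8 ≡ 1  ← first divisor giving 1
The order is 136.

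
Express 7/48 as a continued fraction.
[0; 6, 1, 6]

Euclidean algorithm steps:
7 = 0 × 48 + 7
48 = 6 × 7 + 6
7 = 1 × 6 + 1
6 = 6 × 1 + 0
Continued fraction: [0; 6, 1, 6]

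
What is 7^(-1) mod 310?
133

gcd(7, 310) = 1, so the inverse exists.
Extended Euclidean algorithm on (310, 7):
310 = 44 × 7 + 2  ⟹  2 = (1)·310 + (-44)·7
7 = 3 × 2 + 1  ⟹  1 = (-3)·310 + (133)·7
So (133)·7 ≡ 1 (mod 310), i.e. 7^(-1) ≡ 133 (mod 310).
Check: 7 × 133 = 931 ≡ 1 (mod 310)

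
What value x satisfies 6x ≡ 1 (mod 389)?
65

gcd(6, 389) = 1, so the inverse exists.
Extended Euclidean algorithm on (389, 6):
389 = 64 × 6 + 5  ⟹  5 = (1)·389 + (-64)·6
6 = 1 × 5 + 1  ⟹  1 = (-1)·389 + (65)·6
So (65)·6 ≡ 1 (mod 389), i.e. 6^(-1) ≡ 65 (mod 389).
Check: 6 × 65 = 390 ≡ 1 (mod 389)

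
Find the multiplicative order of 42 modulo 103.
34

103 is prime, so ord(42) divides φ(103) = 102.
Divisors of 102: 1, 2, 3, 6, 17, 34, 51, 102.
Repeated squaring: 42^1 ≡ 42, 42^2 ≡ 13, 42^4 ≡ 66, 42^8 ≡ 30, 42^16 ≡ 76, 42^32 ≡ 8, 42^64 ≡ 64 (mod 103).
Test 42^d mod 103 for each divisor d in increasing order:
42^1 ≡ 42
42^2 ≡ 13
42^3 = 42^2·42^1 ≡ 31
42^6 = 42^4·42^2 ≡ 34
42^17 = 42^16·42^1 ≡ 102
42^34 = 42^32·42^2 ≡ 1  ← first divisor giving 1
The order is 34.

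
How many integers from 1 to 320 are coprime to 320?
128

320 = 2^6 × 5
φ(n) = n × ∏(1 - 1/p) for each prime p dividing n
φ(320) = 320 × (1 - 1/2) × (1 - 1/5) = 128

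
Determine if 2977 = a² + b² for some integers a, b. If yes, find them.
24² + 49² (a=24, b=49)

Factorization: 2977 = 13 × 229
By Fermat: n is sum of two squares iff every prime p ≡ 3 (mod 4) appears to even power.
All primes ≡ 3 (mod 4) appear to even power.
Search a = 0, 1, 2, … for 2977 - a² a perfect square: first hit at a = 24: 2977 - 576 = 2401 = 49².
2977 = 24² + 49² = 576 + 2401 ✓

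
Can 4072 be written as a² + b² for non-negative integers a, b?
34² + 54² (a=34, b=54)

Factorization: 4072 = 2^3 × 509
By Fermat: n is sum of two squares iff every prime p ≡ 3 (mod 4) appears to even power.
All primes ≡ 3 (mod 4) appear to even power.
Search a = 0, 1, 2, … for 4072 - a² a perfect square: first hit at a = 34: 4072 - 1156 = 2916 = 54².
4072 = 34² + 54² = 1156 + 2916 ✓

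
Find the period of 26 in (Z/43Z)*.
42

43 is prime, so ord(26) divides φ(43) = 42.
Divisors of 42: 1, 2, 3, 6, 7, 14, 21, 42.
Repeated squaring: 26^1 ≡ 26, 26^2 ≡ 31, 26^4 ≡ 15, 26^8 ≡ 10, 26^16 ≡ 14, 26^32 ≡ 24 (mod 43).
Test 26^d mod 43 for each divisor d in increasing order:
26^1 ≡ 26
26^2 ≡ 31
26^3 = 26^2·26^1 ≡ 32
26^6 = 26^4·26^2 ≡ 35
26^7 = 26^4·26^2·26^1 ≡ 7
26^14 = 26^8·26^4·26^2 ≡ 6
26^21 = 26^16·26^4·26^1 ≡ 42
26^42 = 26^32·26^8·26^2 ≡ 1  ← first divisor giving 1
The order is 42.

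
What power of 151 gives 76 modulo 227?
114

Baby-step giant-step with step n = ⌈√227⌉ = 16.
Baby steps 151^j mod 227 (j:value) for j=0..15: 0:1, 1:151, 2:101, 3:42, 4:213, 5:156, 6:175, 7:93, 8:196, 9:86, 10:47, 11:60, 12:207, 13:158, 14:23, 15:68.
Giant-step multiplier: 151^(-16) ≡ 151^(226-16) = 151^210 ≡ 30 (mod 227).
Giant steps γ_i = 76·30^i mod 227: γ_0=76, γ_1=10, γ_2=73, γ_3=147, γ_4=97, γ_5=186, γ_6=132, γ_7=101 (in table at j=2).
x = i·n + j = 7·16 + 2 = 114.
Check: 151^114 ≡ 76 (mod 227).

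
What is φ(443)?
442

443 = 443
φ(n) = n × ∏(1 - 1/p) for each prime p dividing n
φ(443) = 443 × (1 - 1/443) = 442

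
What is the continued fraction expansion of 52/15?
[3; 2, 7]

Euclidean algorithm steps:
52 = 3 × 15 + 7
15 = 2 × 7 + 1
7 = 7 × 1 + 0
Continued fraction: [3; 2, 7]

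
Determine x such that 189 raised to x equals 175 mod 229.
21

Baby-step giant-step with step n = ⌈√229⌉ = 16.
Baby steps 189^j mod 229 (j:value) for j=0..15: 0:1, 1:189, 2:226, 3:120, 4:9, 5:98, 6:202, 7:164, 8:81, 9:195, 10:215, 11:102, 12:42, 13:152, 14:103, 15:2.
Giant-step multiplier: 189^(-16) ≡ 189^(228-16) = 189^212 ≡ 83 (mod 229).
Giant steps γ_i = 175·83^i mod 229: γ_0=175, γ_1=98 (in table at j=5).
x = i·n + j = 1·16 + 5 = 21.
Check: 189^21 ≡ 175 (mod 229).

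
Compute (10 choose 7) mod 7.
1

Using Lucas' theorem:
Write n=10 and k=7 in base 7:
n in base 7: [1, 3]
k in base 7: [1, 0]
C(10,7) mod 7 = ∏ C(n_i, k_i) mod 7
Digit binomials (mod 7): C(1,1) = 1; C(3,0) = 1
Product: 1 × 1 = 1 ≡ 1 (mod 7)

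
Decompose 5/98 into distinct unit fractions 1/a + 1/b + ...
1/20 + 1/980

Greedy algorithm:
5/98: ceiling(98/5) = 20, use 1/20
1/980: ceiling(980/1) = 980, use 1/980
Result: 5/98 = 1/20 + 1/980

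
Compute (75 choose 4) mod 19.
1

Using Lucas' theorem:
Write n=75 and k=4 in base 19:
n in base 19: [3, 18]
k in base 19: [0, 4]
C(75,4) mod 19 = ∏ C(n_i, k_i) mod 19
Digit binomials (mod 19): C(3,0) = 1; C(18,4) = 3060 ≡ 1
Product: 1 × 1 = 1 ≡ 1 (mod 19)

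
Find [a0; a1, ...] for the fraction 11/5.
[2; 5]

Euclidean algorithm steps:
11 = 2 × 5 + 1
5 = 5 × 1 + 0
Continued fraction: [2; 5]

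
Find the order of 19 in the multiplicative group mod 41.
40

41 is prime, so ord(19) divides φ(41) = 40.
Divisors of 40: 1, 2, 4, 5, 8, 10, 20, 40.
Repeated squaring: 19^1 ≡ 19, 19^2 ≡ 33, 19^4 ≡ 23, 19^8 ≡ 37, 19^16 ≡ 16, 19^32 ≡ 10 (mod 41).
Test 19^d mod 41 for each divisor d in increasing order:
19^1 ≡ 19
19^2 ≡ 33
19^4 ≡ 23
19^5 = 19^4·19^1 ≡ 27
19^8 ≡ 37
19^10 = 19^8·19^2 ≡ 32
19^20 = 19^16·19^4 ≡ 40
19^40 = 19^32·19^8 ≡ 1  ← first divisor giving 1
The order is 40.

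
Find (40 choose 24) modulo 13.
0

Using Lucas' theorem:
Write n=40 and k=24 in base 13:
n in base 13: [3, 1]
k in base 13: [1, 11]
C(40,24) mod 13 = ∏ C(n_i, k_i) mod 13
Digit binomials (mod 13): C(3,1) = 3; C(1,11) = 0 (k_i > n_i)
Product: 3 × 0 = 0 ≡ 0 (mod 13)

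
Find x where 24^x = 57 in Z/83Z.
65

Baby-step giant-step with step n = ⌈√83⌉ = 10.
Baby steps 24^j mod 83 (j:value) for j=0..9: 0:1, 1:24, 2:78, 3:46, 4:25, 5:19, 6:41, 7:71, 8:44, 9:60.
Giant-step multiplier: 24^(-10) ≡ 24^(82-10) = 24^72 ≡ 63 (mod 83).
Giant steps γ_i = 57·63^i mod 83: γ_0=57, γ_1=22, γ_2=58, γ_3=2, γ_4=43, γ_5=53, γ_6=19 (in table at j=5).
x = i·n + j = 6·10 + 5 = 65.
Check: 24^65 ≡ 57 (mod 83).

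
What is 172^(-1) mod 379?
249

gcd(172, 379) = 1, so the inverse exists.
Extended Euclidean algorithm on (379, 172):
379 = 2 × 172 + 35  ⟹  35 = (1)·379 + (-2)·172
172 = 4 × 35 + 32  ⟹  32 = (-4)·379 + (9)·172
35 = 1 × 32 + 3  ⟹  3 = (5)·379 + (-11)·172
32 = 10 × 3 + 2  ⟹  2 = (-54)·379 + (119)·172
3 = 1 × 2 + 1  ⟹  1 = (59)·379 + (-130)·172
So (-130)·172 ≡ 1 (mod 379), i.e. 172^(-1) ≡ -130 ≡ 249 (mod 379).
Check: 172 × 249 = 42828 ≡ 1 (mod 379)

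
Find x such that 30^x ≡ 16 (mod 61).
56

Baby-step giant-step with step n = ⌈√61⌉ = 8.
Baby steps 30^j mod 61 (j:value) for j=0..7: 0:1, 1:30, 2:46, 3:38, 4:42, 5:40, 6:41, 7:10.
Giant-step multiplier: 30^(-8) ≡ 30^(60-8) = 30^52 ≡ 12 (mod 61).
Giant steps γ_i = 16·12^i mod 61: γ_0=16, γ_1=9, γ_2=47, γ_3=15, γ_4=58, γ_5=25, γ_6=56, γ_7=1 (in table at j=0).
x = i·n + j = 7·8 + 0 = 56.
Check: 30^56 ≡ 16 (mod 61).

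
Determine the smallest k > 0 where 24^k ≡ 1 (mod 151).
50

151 is prime, so ord(24) divides φ(151) = 150.
Divisors of 150: 1, 2, 3, 5, 6, 10, 15, 25, 30, 50, 75, 150.
Repeated squaring: 24^1 ≡ 24, 24^2 ≡ 123, 24^4 ≡ 29, 24^8 ≡ 86, 24^16 ≡ 148, 24^32 ≡ 9, 24^64 ≡ 81, 24^128 ≡ 68 (mod 151).
Test 24^d mod 151 for each divisor d in increasing order:
24^1 ≡ 24
24^2 ≡ 123
24^3 = 24^2·24^1 ≡ 83
24^5 = 24^4·24^1 ≡ 92
24^6 = 24^4·24^2 ≡ 94
24^10 = 24^8·24^2 ≡ 8
24^15 = 24^8·24^4·24^2·24^1 ≡ 132
24^25 = 24^16·24^8·24^1 ≡ 150
24^30 = 24^16·24^8·24^4·24^2 ≡ 59
24^50 = 24^32·24^16·24^2 ≡ 1  ← first divisor giving 1
The order is 50.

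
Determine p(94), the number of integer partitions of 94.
92669720

p(n) counts ways to write n as a sum of positive integers (order ignored).
Euler's pentagonal recurrence: p(k) = p(k-1) + p(k-2) - p(k-5) - p(k-7) + p(k-12) + p(k-15) - ... (offsets j(3j∓1)/2, signs ++--, p(0)=1, p(<0)=0).
DP table for k = 0..93: p(0)=1, p(1)=1, p(2)=2, p(3)=3, p(4)=5, p(5)=7, p(6)=11, p(7)=15, p(8)=22, p(9)=30, p(10)=42, p(11)=56, p(12)=77, p(13)=101, p(14)=135, p(15)=176, p(16)=231, p(17)=297, p(18)=385, p(19)=490, p(20)=627, p(21)=792, p(22)=1002, p(23)=1255, p(24)=1575, p(25)=1958, p(26)=2436, p(27)=3010, p(28)=3718, p(29)=4565, p(30)=5604, p(31)=6842, p(32)=8349, p(33)=10143, p(34)=12310, p(35)=14883, p(36)=17977, p(37)=21637, p(38)=26015, p(39)=31185, p(40)=37338, p(41)=44583, p(42)=53174, p(43)=63261, p(44)=75175, p(45)=89134, p(46)=105558, p(47)=124754, p(48)=147273, p(49)=173525, p(50)=204226, p(51)=239943, p(52)=281589, p(53)=329931, p(54)=386155, p(55)=451276, p(56)=526823, p(57)=614154, p(58)=715220, p(59)=831820, p(60)=966467, p(61)=1121505, p(62)=1300156, p(63)=1505499, p(64)=1741630, p(65)=2012558, p(66)=2323520, p(67)=2679689, p(68)=3087735, p(69)=3554345, p(70)=4087968, p(71)=4697205, p(72)=5392783, p(73)=6185689, p(74)=7089500, p(75)=8118264, p(76)=9289091, p(77)=10619863, p(78)=12132164, p(79)=13848650, p(80)=15796476, p(81)=18004327, p(82)=20506255, p(83)=23338469, p(84)=26543660, p(85)=30167357, p(86)=34262962, p(87)=38887673, p(88)=44108109, p(89)=49995925, p(90)=56634173, p(91)=64112359, p(92)=72533807, p(93)=82010177.
Final step: p(94) = p(93) + p(92) - p(89) - p(87) + p(82) + p(79) - p(72) - p(68) + p(59) + p(54) - p(43) - p(37) + p(24) + p(17) - p(2)
= 82010177 + 72533807 - 49995925 - 38887673 + 20506255 + 13848650 - 5392783 - 3087735 + 831820 + 386155 - 63261 - 21637 + 1575 + 297 - 2
= 92669720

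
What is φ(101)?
100

101 = 101
φ(n) = n × ∏(1 - 1/p) for each prime p dividing n
φ(101) = 101 × (1 - 1/101) = 100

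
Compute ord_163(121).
81

163 is prime, so ord(121) divides φ(163) = 162.
Divisors of 162: 1, 2, 3, 6, 9, 18, 27, 54, 81, 162.
Repeated squaring: 121^1 ≡ 121, 121^2 ≡ 134, 121^4 ≡ 26, 121^8 ≡ 24, 121^16 ≡ 87, 121^32 ≡ 71, 121^64 ≡ 151, 121^128 ≡ 144 (mod 163).
Test 121^d mod 163 for each divisor d in increasing order:
121^1 ≡ 121
121^2 ≡ 134
121^3 = 121^2·121^1 ≡ 77
121^6 = 121^4·121^2 ≡ 61
121^9 = 121^8·121^1 ≡ 133
121^18 = 121^16·121^2 ≡ 85
121^27 = 121^16·121^8·121^2·121^1 ≡ 58
121^54 = 121^32·121^16·121^4·121^2 ≡ 104
121^81 = 121^64·121^16·121^1 ≡ 1  ← first divisor giving 1
The order is 81.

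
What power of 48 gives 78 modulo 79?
39

Baby-step giant-step with step n = ⌈√79⌉ = 9.
Baby steps 48^j mod 79 (j:value) for j=0..8: 0:1, 1:48, 2:13, 3:71, 4:11, 5:54, 6:64, 7:70, 8:42.
Giant-step multiplier: 48^(-9) ≡ 48^(78-9) = 48^69 ≡ 27 (mod 79).
Giant steps γ_i = 78·27^i mod 79: γ_0=78, γ_1=52, γ_2=61, γ_3=67, γ_4=71 (in table at j=3).
x = i·n + j = 4·9 + 3 = 39.
Check: 48^39 ≡ 78 (mod 79).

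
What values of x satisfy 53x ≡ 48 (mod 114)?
x ≡ 102 (mod 114)

gcd(53, 114) = 1, which divides 48, so solutions exist.
Find 53^(-1) mod 114 by the extended Euclidean algorithm:
114 = 2 × 53 + 8  ⟹  8 = (1)·114 + (-2)·53
53 = 6 × 8 + 5  ⟹  5 = (-6)·114 + (13)·53
8 = 1 × 5 + 3  ⟹  3 = (7)·114 + (-15)·53
5 = 1 × 3 + 2  ⟹  2 = (-13)·114 + (28)·53
3 = 1 × 2 + 1  ⟹  1 = (20)·114 + (-43)·53
So (-43)·53 ≡ 1 (mod 114), i.e. 53^(-1) ≡ -43 ≡ 71 (mod 114).
x ≡ 71 × 48 = 3408 ≡ 102 (mod 114).
Check: 53 × 102 = 5406 ≡ 48 (mod 114).
Unique solution: x ≡ 102 (mod 114)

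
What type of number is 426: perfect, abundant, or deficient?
abundant

Proper divisors of 426: sum = 1 + 2 + 3 + 6 + 71 + 142 + 213 = 438
Since 438 > 426, 426 is abundant.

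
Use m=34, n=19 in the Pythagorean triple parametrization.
(795, 1292, 1517)

Euclid's formula: a = m² - n², b = 2mn, c = m² + n²
m = 34, n = 19
a = 34² - 19² = 1156 - 361 = 795
b = 2 × 34 × 19 = 1292
c = 34² + 19² = 1156 + 361 = 1517
Verification: 795² + 1292² = 632025 + 1669264 = 2301289 = 1517² ✓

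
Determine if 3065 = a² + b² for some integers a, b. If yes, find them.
16² + 53² (a=16, b=53)

Factorization: 3065 = 5 × 613
By Fermat: n is sum of two squares iff every prime p ≡ 3 (mod 4) appears to even power.
All primes ≡ 3 (mod 4) appear to even power.
Search a = 0, 1, 2, … for 3065 - a² a perfect square: first hit at a = 16: 3065 - 256 = 2809 = 53².
3065 = 16² + 53² = 256 + 2809 ✓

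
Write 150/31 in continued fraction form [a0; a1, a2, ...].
[4; 1, 5, 5]

Euclidean algorithm steps:
150 = 4 × 31 + 26
31 = 1 × 26 + 5
26 = 5 × 5 + 1
5 = 5 × 1 + 0
Continued fraction: [4; 1, 5, 5]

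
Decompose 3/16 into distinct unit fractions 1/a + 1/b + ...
1/6 + 1/48

Greedy algorithm:
3/16: ceiling(16/3) = 6, use 1/6
1/48: ceiling(48/1) = 48, use 1/48
Result: 3/16 = 1/6 + 1/48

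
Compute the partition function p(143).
20390982757

p(n) counts ways to write n as a sum of positive integers (order ignored).
Euler's pentagonal recurrence: p(k) = p(k-1) + p(k-2) - p(k-5) - p(k-7) + p(k-12) + p(k-15) - ... (offsets j(3j∓1)/2, signs ++--, p(0)=1, p(<0)=0).
DP table for k = 0..142: p(0)=1, p(1)=1, p(2)=2, p(3)=3, p(4)=5, p(5)=7, p(6)=11, p(7)=15, p(8)=22, p(9)=30, p(10)=42, p(11)=56, p(12)=77, p(13)=101, p(14)=135, p(15)=176, p(16)=231, p(17)=297, p(18)=385, p(19)=490, p(20)=627, p(21)=792, p(22)=1002, p(23)=1255, p(24)=1575, p(25)=1958, p(26)=2436, p(27)=3010, p(28)=3718, p(29)=4565, p(30)=5604, p(31)=6842, p(32)=8349, p(33)=10143, p(34)=12310, p(35)=14883, p(36)=17977, p(37)=21637, p(38)=26015, p(39)=31185, p(40)=37338, p(41)=44583, p(42)=53174, p(43)=63261, p(44)=75175, p(45)=89134, p(46)=105558, p(47)=124754, p(48)=147273, p(49)=173525, p(50)=204226, p(51)=239943, p(52)=281589, p(53)=329931, p(54)=386155, p(55)=451276, p(56)=526823, p(57)=614154, p(58)=715220, p(59)=831820, p(60)=966467, p(61)=1121505, p(62)=1300156, p(63)=1505499, p(64)=1741630, p(65)=2012558, p(66)=2323520, p(67)=2679689, p(68)=3087735, p(69)=3554345, p(70)=4087968, p(71)=4697205, p(72)=5392783, p(73)=6185689, p(74)=7089500, p(75)=8118264, p(76)=9289091, p(77)=10619863, p(78)=12132164, p(79)=13848650, p(80)=15796476, p(81)=18004327, p(82)=20506255, p(83)=23338469, p(84)=26543660, p(85)=30167357, p(86)=34262962, p(87)=38887673, p(88)=44108109, p(89)=49995925, p(90)=56634173, p(91)=64112359, p(92)=72533807, p(93)=82010177, p(94)=92669720, p(95)=104651419, p(96)=118114304, p(97)=133230930, p(98)=150198136, p(99)=169229875, p(100)=190569292, p(101)=214481126, p(102)=241265379, p(103)=271248950, p(104)=304801365, p(105)=342325709, p(106)=384276336, p(107)=431149389, p(108)=483502844, p(109)=541946240, p(110)=607163746, p(111)=679903203, p(112)=761002156, p(113)=851376628, p(114)=952050665, p(115)=1064144451, p(116)=1188908248, p(117)=1327710076, p(118)=1482074143, p(119)=1653668665, p(120)=1844349560, p(121)=2056148051, p(122)=2291320912, p(123)=2552338241, p(124)=2841940500, p(125)=3163127352, p(126)=3519222692, p(127)=3913864295, p(128)=4351078600, p(129)=4835271870, p(130)=5371315400, p(131)=5964539504, p(132)=6620830889, p(133)=7346629512, p(134)=8149040695, p(135)=9035836076, p(136)=10015581680, p(137)=11097645016, p(138)=12292341831, p(139)=13610949895, p(140)=15065878135, p(141)=16670689208, p(142)=18440293320.
Final step: p(143) = p(142) + p(141) - p(138) - p(136) + p(131) + p(128) - p(121) - p(117) + p(108) + p(103) - p(92) - p(86) + p(73) + p(66) - p(51) - p(43) + p(26) + p(17)
= 18440293320 + 16670689208 - 12292341831 - 10015581680 + 5964539504 + 4351078600 - 2056148051 - 1327710076 + 483502844 + 271248950 - 72533807 - 34262962 + 6185689 + 2323520 - 239943 - 63261 + 2436 + 297
= 20390982757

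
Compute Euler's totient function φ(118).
58

118 = 2 × 59
φ(n) = n × ∏(1 - 1/p) for each prime p dividing n
φ(118) = 118 × (1 - 1/2) × (1 - 1/59) = 58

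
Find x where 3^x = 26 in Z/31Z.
5

Baby-step giant-step with step n = ⌈√31⌉ = 6.
Baby steps 3^j mod 31 (j:value) for j=0..5: 0:1, 1:3, 2:9, 3:27, 4:19, 5:26.
h = 26 is already in the table at j=5, so x = 5.
Check: 3^5 ≡ 26 (mod 31).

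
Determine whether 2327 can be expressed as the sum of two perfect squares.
Not possible

Factorization: 2327 = 13 × 179
By Fermat: n is sum of two squares iff every prime p ≡ 3 (mod 4) appears to even power.
Prime(s) ≡ 3 (mod 4) with odd exponent: [(179, 1)]
Therefore 2327 cannot be expressed as a² + b².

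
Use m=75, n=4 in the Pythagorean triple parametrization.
(5609, 600, 5641)

Euclid's formula: a = m² - n², b = 2mn, c = m² + n²
m = 75, n = 4
a = 75² - 4² = 5625 - 16 = 5609
b = 2 × 75 × 4 = 600
c = 75² + 4² = 5625 + 16 = 5641
Verification: 5609² + 600² = 31460881 + 360000 = 31820881 = 5641² ✓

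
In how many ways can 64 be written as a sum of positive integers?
1741630

p(n) counts ways to write n as a sum of positive integers (order ignored).
Euler's pentagonal recurrence: p(k) = p(k-1) + p(k-2) - p(k-5) - p(k-7) + p(k-12) + p(k-15) - ... (offsets j(3j∓1)/2, signs ++--, p(0)=1, p(<0)=0).
DP table for k = 0..63: p(0)=1, p(1)=1, p(2)=2, p(3)=3, p(4)=5, p(5)=7, p(6)=11, p(7)=15, p(8)=22, p(9)=30, p(10)=42, p(11)=56, p(12)=77, p(13)=101, p(14)=135, p(15)=176, p(16)=231, p(17)=297, p(18)=385, p(19)=490, p(20)=627, p(21)=792, p(22)=1002, p(23)=1255, p(24)=1575, p(25)=1958, p(26)=2436, p(27)=3010, p(28)=3718, p(29)=4565, p(30)=5604, p(31)=6842, p(32)=8349, p(33)=10143, p(34)=12310, p(35)=14883, p(36)=17977, p(37)=21637, p(38)=26015, p(39)=31185, p(40)=37338, p(41)=44583, p(42)=53174, p(43)=63261, p(44)=75175, p(45)=89134, p(46)=105558, p(47)=124754, p(48)=147273, p(49)=173525, p(50)=204226, p(51)=239943, p(52)=281589, p(53)=329931, p(54)=386155, p(55)=451276, p(56)=526823, p(57)=614154, p(58)=715220, p(59)=831820, p(60)=966467, p(61)=1121505, p(62)=1300156, p(63)=1505499.
Final step: p(64) = p(63) + p(62) - p(59) - p(57) + p(52) + p(49) - p(42) - p(38) + p(29) + p(24) - p(13) - p(7)
= 1505499 + 1300156 - 831820 - 614154 + 281589 + 173525 - 53174 - 26015 + 4565 + 1575 - 101 - 15
= 1741630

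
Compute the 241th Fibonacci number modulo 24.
1

Matrix identity: Q^n = [[F_(n+1), F_n], [F_n, F_(n-1)]] with Q = [[1,1],[1,0]].
n = 241 = 11110001₂. Square-and-multiply, entries mod 24:
Q^1 = [[1,1],[1,0]]
Q^3 = (Q^1)²·Q = [[3,2],[2,1]]
Q^7 = (Q^3)²·Q = [[21,13],[13,8]]
Q^15 = (Q^7)²·Q = [[3,10],[10,17]]
Q^30 = (Q^15)² = [[13,8],[8,5]]
Q^60 = (Q^30)² = [[17,0],[0,17]]
Q^120 = (Q^60)² = [[1,0],[0,1]]
Q^241 = (Q^120)²·Q = [[1,1],[1,0]]
F_241 mod 24 = Q^241[0][1] = 1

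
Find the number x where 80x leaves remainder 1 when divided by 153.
44

gcd(80, 153) = 1, so the inverse exists.
Extended Euclidean algorithm on (153, 80):
153 = 1 × 80 + 73  ⟹  73 = (1)·153 + (-1)·80
80 = 1 × 73 + 7  ⟹  7 = (-1)·153 + (2)·80
73 = 10 × 7 + 3  ⟹  3 = (11)·153 + (-21)·80
7 = 2 × 3 + 1  ⟹  1 = (-23)·153 + (44)·80
So (44)·80 ≡ 1 (mod 153), i.e. 80^(-1) ≡ 44 (mod 153).
Check: 80 × 44 = 3520 ≡ 1 (mod 153)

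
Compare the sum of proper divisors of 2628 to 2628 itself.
abundant

Proper divisors of 2628: sum = 1 + 2 + 3 + 4 + 6 + 9 + 12 + 18 + ... + 438 + 657 + 876 + 1314 (17 divisors) = 4106
Since 4106 > 2628, 2628 is abundant.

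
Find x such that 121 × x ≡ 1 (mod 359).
270

gcd(121, 359) = 1, so the inverse exists.
Extended Euclidean algorithm on (359, 121):
359 = 2 × 121 + 117  ⟹  117 = (1)·359 + (-2)·121
121 = 1 × 117 + 4  ⟹  4 = (-1)·359 + (3)·121
117 = 29 × 4 + 1  ⟹  1 = (30)·359 + (-89)·121
So (-89)·121 ≡ 1 (mod 359), i.e. 121^(-1) ≡ -89 ≡ 270 (mod 359).
Check: 121 × 270 = 32670 ≡ 1 (mod 359)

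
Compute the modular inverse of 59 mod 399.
257

gcd(59, 399) = 1, so the inverse exists.
Extended Euclidean algorithm on (399, 59):
399 = 6 × 59 + 45  ⟹  45 = (1)·399 + (-6)·59
59 = 1 × 45 + 14  ⟹  14 = (-1)·399 + (7)·59
45 = 3 × 14 + 3  ⟹  3 = (4)·399 + (-27)·59
14 = 4 × 3 + 2  ⟹  2 = (-17)·399 + (115)·59
3 = 1 × 2 + 1  ⟹  1 = (21)·399 + (-142)·59
So (-142)·59 ≡ 1 (mod 399), i.e. 59^(-1) ≡ -142 ≡ 257 (mod 399).
Check: 59 × 257 = 15163 ≡ 1 (mod 399)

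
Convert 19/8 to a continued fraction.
[2; 2, 1, 2]

Euclidean algorithm steps:
19 = 2 × 8 + 3
8 = 2 × 3 + 2
3 = 1 × 2 + 1
2 = 2 × 1 + 0
Continued fraction: [2; 2, 1, 2]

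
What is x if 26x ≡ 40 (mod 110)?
x ≡ 10 (mod 55)

gcd(26, 110) = 2, which divides 40, so solutions exist.
Divide through by 2: 13x ≡ 20 (mod 55).
Find 13^(-1) mod 55 by the extended Euclidean algorithm:
55 = 4 × 13 + 3  ⟹  3 = (1)·55 + (-4)·13
13 = 4 × 3 + 1  ⟹  1 = (-4)·55 + (17)·13
So (17)·13 ≡ 1 (mod 55), i.e. 13^(-1) ≡ 17 (mod 55).
x ≡ 17 × 20 = 340 ≡ 10 (mod 55).
Check: 26 × 10 = 260 ≡ 40 (mod 110).
x ≡ 10 (mod 55), giving 2 solutions mod 110.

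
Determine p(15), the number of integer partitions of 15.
176

p(n) counts ways to write n as a sum of positive integers (order ignored).
Euler's pentagonal recurrence: p(k) = p(k-1) + p(k-2) - p(k-5) - p(k-7) + p(k-12) + p(k-15) - ... (offsets j(3j∓1)/2, signs ++--, p(0)=1, p(<0)=0).
DP table for k = 0..14: p(0)=1, p(1)=1, p(2)=2, p(3)=3, p(4)=5, p(5)=7, p(6)=11, p(7)=15, p(8)=22, p(9)=30, p(10)=42, p(11)=56, p(12)=77, p(13)=101, p(14)=135.
Final step: p(15) = p(14) + p(13) - p(10) - p(8) + p(3) + p(0)
= 135 + 101 - 42 - 22 + 3 + 1
= 176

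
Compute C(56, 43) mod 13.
4

Using Lucas' theorem:
Write n=56 and k=43 in base 13:
n in base 13: [4, 4]
k in base 13: [3, 4]
C(56,43) mod 13 = ∏ C(n_i, k_i) mod 13
Digit binomials (mod 13): C(4,3) = 4; C(4,4) = 1
Product: 4 × 1 = 4 ≡ 4 (mod 13)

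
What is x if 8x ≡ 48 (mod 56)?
x ≡ 6 (mod 7)

gcd(8, 56) = 8, which divides 48, so solutions exist.
Divide through by 8: x ≡ 6 (mod 7).
The coefficient of x is now 1, so x ≡ 6 (mod 7).
Check: 8 × 6 = 48 ≡ 48 (mod 56).
x ≡ 6 (mod 7), giving 8 solutions mod 56.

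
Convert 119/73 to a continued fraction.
[1; 1, 1, 1, 2, 2, 1, 2]

Euclidean algorithm steps:
119 = 1 × 73 + 46
73 = 1 × 46 + 27
46 = 1 × 27 + 19
27 = 1 × 19 + 8
19 = 2 × 8 + 3
8 = 2 × 3 + 2
3 = 1 × 2 + 1
2 = 2 × 1 + 0
Continued fraction: [1; 1, 1, 1, 2, 2, 1, 2]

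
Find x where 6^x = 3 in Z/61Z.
18

Baby-step giant-step with step n = ⌈√61⌉ = 8.
Baby steps 6^j mod 61 (j:value) for j=0..7: 0:1, 1:6, 2:36, 3:33, 4:15, 5:29, 6:52, 7:7.
Giant-step multiplier: 6^(-8) ≡ 6^(60-8) = 6^52 ≡ 16 (mod 61).
Giant steps γ_i = 3·16^i mod 61: γ_0=3, γ_1=48, γ_2=36 (in table at j=2).
x = i·n + j = 2·8 + 2 = 18.
Check: 6^18 ≡ 3 (mod 61).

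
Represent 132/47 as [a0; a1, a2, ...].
[2; 1, 4, 4, 2]

Euclidean algorithm steps:
132 = 2 × 47 + 38
47 = 1 × 38 + 9
38 = 4 × 9 + 2
9 = 4 × 2 + 1
2 = 2 × 1 + 0
Continued fraction: [2; 1, 4, 4, 2]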